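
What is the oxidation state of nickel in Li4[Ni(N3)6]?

+2

4 lithium outside the brackets (+1 each) → the complex ion is 4−.
Ligand charges: 6×N3 = -6; sum -6.
Ni + (-6) = 4− ⇒ Ni is +2.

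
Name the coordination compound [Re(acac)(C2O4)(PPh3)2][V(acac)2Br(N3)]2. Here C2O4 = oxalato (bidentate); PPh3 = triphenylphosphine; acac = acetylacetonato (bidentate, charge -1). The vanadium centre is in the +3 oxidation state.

(acetylacetonato)oxalatobis(triphenylphosphine)rhenium(V) bis(acetylacetonato)azidobromovanadate(III)

Both ions are complex: the cation is named first with the plain metal name, the anion second with the -ate form; each ion's ligands are alphabetised independently.
V is given as +3; the anion's ligand charges sum to -4, so the complex anion is 1−.
With 2 anions per cation, the cation must be 2×1 = 2+.
Cation: ligand charges sum to -3; for the ion to be 2+, Re = +5.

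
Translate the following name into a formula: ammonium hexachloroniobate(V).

Ligands: 6 chloro (Cl, -1). Ligand charge sum = -6.
With Nb in oxidation state +5, the complex ion is [Nb...]^1−.
Charge balance with ammonium (+1) requires 1 complex ion per 1 ammonium.

NH4[NbCl6]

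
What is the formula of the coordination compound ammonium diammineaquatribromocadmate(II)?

NH4[CdBr3(H2O)(NH3)2]

Ligands: 1 aqua (H2O, neutral), 3 bromo (Br, -1), 2 ammine (NH3, neutral). Ligand charge sum = -3.
With Cd in oxidation state +2, the complex ion is [Cd...]^1−.
Charge balance with ammonium (+1) requires 1 complex ion per 1 ammonium.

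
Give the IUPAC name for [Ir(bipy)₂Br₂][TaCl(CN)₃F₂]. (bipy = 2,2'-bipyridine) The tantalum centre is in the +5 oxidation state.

bis(2,2'-bipyridine)dibromoiridium(III) chlorotricyanodifluorotantalate(V)

Both ions are complex: the cation is named first with the plain metal name, the anion second with the -ate form; each ion's ligands are alphabetised independently.
Ta is given as +5; the anion's ligand charges sum to -6, so the complex anion is 1−.
A 1:1 salt means the cation carries the equal and opposite charge, 1+.
Cation: ligand charges sum to -2; for the ion to be 1+, Ir = +3.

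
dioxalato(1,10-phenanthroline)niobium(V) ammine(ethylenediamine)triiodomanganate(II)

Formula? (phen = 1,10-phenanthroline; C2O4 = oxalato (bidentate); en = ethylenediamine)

[Nb(C2O4)2(phen)][Mn(en)I3(NH3)]

Cation [Nb…]: ligand charges -4, Nb(V) ⇒ ion charge 1+.
Anion [Mn…]: ligand charges -3, Mn(II) ⇒ ion charge 1−.
One 1+ cation balances one 1− anion.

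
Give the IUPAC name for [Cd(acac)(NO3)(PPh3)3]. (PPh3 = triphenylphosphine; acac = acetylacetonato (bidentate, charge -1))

(acetylacetonato)nitratotris(triphenylphosphine)cadmium(II)

There is no counter-ion, so the complex is neutral overall.
Ligand charges: 3×triphenylphosphine (neutral), 1×nitrato (-1 each), 1×acetylacetonato (-1 each); total -2. So Cd + (-2) = 0, giving Cd = +2.
Ligands are named alphabetically: acetylacetonato before nitrato before triphenylphosphine.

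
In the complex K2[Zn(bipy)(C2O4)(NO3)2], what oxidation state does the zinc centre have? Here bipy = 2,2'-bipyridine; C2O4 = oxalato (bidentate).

2 potassium outside the brackets (+1 each) → the complex ion is 2−.
Ligand charges: 1×bipy neutral; 2×NO3 = -2; 1×C2O4 = -2; sum -4.
Zn + (-4) = 2− ⇒ Zn is +2.

+2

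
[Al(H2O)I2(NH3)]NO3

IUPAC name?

ammineaquadiiodoaluminium(III) nitrate

The 1 nitrate counter-ion carries a total charge of -1, so each complex ion is 1+.
Ligand charges: 2×iodo (-1 each), 1×aqua (neutral), 1×ammine (neutral); total -2. So Al + (-2) = 1+, giving Al = +3.
Ligands are named alphabetically: ammine before aqua before iodo.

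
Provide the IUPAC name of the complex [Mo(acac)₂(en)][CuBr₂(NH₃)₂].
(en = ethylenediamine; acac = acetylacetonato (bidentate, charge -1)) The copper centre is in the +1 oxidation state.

Both ions are complex: the cation is named first with the plain metal name, the anion second with the -ate form; each ion's ligands are alphabetised independently.
Cu is given as +1; the anion's ligand charges sum to -2, so the complex anion is 1−.
A 1:1 salt means the cation carries the equal and opposite charge, 1+.
Cation: ligand charges sum to -2; for the ion to be 1+, Mo = +3.

bis(acetylacetonato)(ethylenediamine)molybdenum(III) diamminedibromocuprate(I)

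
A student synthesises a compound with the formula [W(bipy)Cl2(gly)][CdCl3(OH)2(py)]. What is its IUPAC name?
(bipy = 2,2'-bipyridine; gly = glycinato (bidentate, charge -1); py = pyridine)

Cadmium is always +2 in its complexes; the anion's ligand charges sum to -5, so the complex anion is 3−.
A 1:1 salt means the cation carries the equal and opposite charge, 3+.
Cation: ligand charges sum to -3; for the ion to be 3+, W = +6.

(2,2'-bipyridine)dichloro(glycinato)tungsten(VI) trichlorodihydroxo(pyridine)cadmate(II)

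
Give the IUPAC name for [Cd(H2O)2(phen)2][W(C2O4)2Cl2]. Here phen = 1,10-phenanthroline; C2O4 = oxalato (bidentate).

diaquabis(1,10-phenanthroline)cadmium(II) dichlorodioxalatotungstate(IV)

Both ions are complex: the cation is named first with the plain metal name, the anion second with the -ate form; each ion's ligands are alphabetised independently.
Cadmium is always +2 in its complexes; the cation's ligand charges sum to 0, so the complex cation is 2+.
A 1:1 salt means the anion carries the equal and opposite charge, 2−.
Anion: ligand charges sum to -6; for the ion to be 2−, W = +4.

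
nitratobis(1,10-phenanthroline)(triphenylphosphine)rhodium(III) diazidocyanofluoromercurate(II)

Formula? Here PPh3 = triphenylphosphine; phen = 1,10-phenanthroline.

[Rh(NO3)(phen)2(PPh3)][Hg(CN)F(N3)2]

Cation [Rh…]: ligand charges -1, Rh(III) ⇒ ion charge 2+.
Anion [Hg…]: ligand charges -4, Hg(II) ⇒ ion charge 2−.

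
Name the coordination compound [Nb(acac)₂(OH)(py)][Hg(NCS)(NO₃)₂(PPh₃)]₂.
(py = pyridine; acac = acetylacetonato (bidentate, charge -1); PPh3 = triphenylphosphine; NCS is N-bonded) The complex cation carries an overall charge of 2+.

bis(acetylacetonato)hydroxo(pyridine)niobium(V) isothiocyanatodinitrato(triphenylphosphine)mercurate(II)

The complex cation is given as 2+; its ligand charges sum to -3, so Nb = +5.
With 2 anions per cation, each anion must be 2/2 = 1−.
Anion: ligand charges sum to -3; for the ion to be 1−, Hg = +2.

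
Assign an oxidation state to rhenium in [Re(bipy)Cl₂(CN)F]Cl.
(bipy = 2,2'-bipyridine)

1 chloride outside the brackets (-1 each) → the complex ion is 1+.
Ligand charges: 2×Cl = -2; 1×bipy neutral; 1×CN = -1; 1×F = -1; sum -4.
Re + (-4) = 1+ ⇒ Re is +5.

+5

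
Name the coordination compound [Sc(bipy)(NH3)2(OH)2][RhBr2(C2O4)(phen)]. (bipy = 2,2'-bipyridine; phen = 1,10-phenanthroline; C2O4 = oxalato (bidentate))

Both ions are complex: the cation is named first with the plain metal name, the anion second with the -ate form; each ion's ligands are alphabetised independently.
Scandium is always +3 in its complexes; the cation's ligand charges sum to -2, so the complex cation is 1+.
A 1:1 salt means the anion carries the equal and opposite charge, 1−.
Anion: ligand charges sum to -4; for the ion to be 1−, Rh = +3.

diammine(2,2'-bipyridine)dihydroxoscandium(III) dibromooxalato(1,10-phenanthroline)rhodate(III)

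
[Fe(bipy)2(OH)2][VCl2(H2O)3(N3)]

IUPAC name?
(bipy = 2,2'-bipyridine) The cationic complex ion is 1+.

bis(2,2'-bipyridine)dihydroxoiron(III) triaquaazidodichlorovanadate(II)

Both ions are complex: the cation is named first with the plain metal name, the anion second with the -ate form; each ion's ligands are alphabetised independently.
The complex cation is given as 1+; its ligand charges sum to -2, so Fe = +3.
A 1:1 salt means the anion carries the equal and opposite charge, 1−.
Anion: ligand charges sum to -3; for the ion to be 1−, V = +2.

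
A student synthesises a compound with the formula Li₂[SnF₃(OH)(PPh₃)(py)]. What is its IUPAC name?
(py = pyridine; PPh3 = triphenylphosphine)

lithium trifluorohydroxo(pyridine)(triphenylphosphine)stannate(II)

The 2 lithium counter-ions carry a total charge of +2, so each complex ion is 2−.
Ligand charges: 1×pyridine (neutral), 3×fluoro (-1 each), 1×triphenylphosphine (neutral), 1×hydroxo (-1 each); total -4. So Sn + (-4) = 2−, giving Sn = +2.
The complex ion is anionic, so tin takes the -ate form stannate(II).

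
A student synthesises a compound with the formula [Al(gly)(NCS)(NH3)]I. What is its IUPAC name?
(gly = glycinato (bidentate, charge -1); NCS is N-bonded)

ammine(glycinato)isothiocyanatoaluminium(III) iodide

The 1 iodide counter-ion carries a total charge of -1, so each complex ion is 1+.
Ligand charges: 1×glycinato (-1 each), 1×ammine (neutral), 1×isothiocyanato (-1 each); total -2. So Al + (-2) = 1+, giving Al = +3.
Ligands are named alphabetically: ammine before glycinato before isothiocyanato.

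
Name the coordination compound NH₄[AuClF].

The 1 ammonium counter-ion carries a total charge of +1, so each complex ion is 1−.
Ligand charges: 1×chloro (-1 each), 1×fluoro (-1 each); total -2. So Au + (-2) = 1−, giving Au = +1.
The complex ion is anionic, so gold takes the -ate form aurate(I).

ammonium chlorofluoroaurate(I)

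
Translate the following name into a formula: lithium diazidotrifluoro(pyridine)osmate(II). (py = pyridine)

Li3[OsF3(N3)2(py)]

Ligands: 1 pyridine (py, neutral), 3 fluoro (F, -1), 2 azido (N3, -1). Ligand charge sum = -5.
Charge balance with lithium (+1) requires 1 complex ion per 3 lithium.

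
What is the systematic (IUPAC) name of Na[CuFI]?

sodium fluoroiodocuprate(I)

The 1 sodium counter-ion carries a total charge of +1, so each complex ion is 1−.
Ligand charges: 1×iodo (-1 each), 1×fluoro (-1 each); total -2. So Cu + (-2) = 1−, giving Cu = +1.
The complex ion is anionic, so copper takes the -ate form cuprate(I).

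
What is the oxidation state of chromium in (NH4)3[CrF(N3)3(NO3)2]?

3 ammonium outside the brackets (+1 each) → the complex ion is 3−.
Ligand charges: 1×F = -1; 2×NO3 = -2; 3×N3 = -3; sum -6.
Cr + (-6) = 3− ⇒ Cr is +3.

+3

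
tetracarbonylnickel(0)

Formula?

Ligands: 4 carbonyl (CO, neutral). Ligand charge sum = 0.
With Ni in oxidation state 0, the complex ion is [Ni...].

[Ni(CO)4]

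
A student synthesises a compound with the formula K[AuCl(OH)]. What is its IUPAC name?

potassium chlorohydroxoaurate(I)

The 1 potassium counter-ion carries a total charge of +1, so each complex ion is 1−.
Ligand charges: 1×hydroxo (-1 each), 1×chloro (-1 each); total -2. So Au + (-2) = 1−, giving Au = +1.
Ligands are named alphabetically: chloro before hydroxo.
The complex ion is anionic, so gold takes the -ate form aurate(I).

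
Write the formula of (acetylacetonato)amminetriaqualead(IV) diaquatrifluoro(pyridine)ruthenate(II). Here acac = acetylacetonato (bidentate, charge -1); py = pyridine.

[Pb(acac)(H2O)3(NH3)][RuF3(H2O)2(py)]3

Cation [Pb…]: ligand charges -1, Pb(IV) ⇒ ion charge 3+.
Anion [Ru…]: ligand charges -3, Ru(II) ⇒ ion charge 1−.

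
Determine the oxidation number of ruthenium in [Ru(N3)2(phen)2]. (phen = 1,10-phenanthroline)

No counter-ion: the bracketed complex is neutral.
Ligand charges: 2×phen neutral; 2×N3 = -2; sum -2.
Ru + (-2) = 0 ⇒ Ru is +2.

+2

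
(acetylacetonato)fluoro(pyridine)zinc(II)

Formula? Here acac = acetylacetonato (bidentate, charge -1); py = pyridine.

Ligands: 1 fluoro (F, -1), 1 acetylacetonato (acac, -1), 1 pyridine (py, neutral). Ligand charge sum = -2.
With Zn in oxidation state +2, the complex ion is [Zn...].

[Zn(acac)F(py)]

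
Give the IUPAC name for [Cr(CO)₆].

There is no counter-ion, so the complex is neutral overall.
Ligand charges: 6×carbonyl (neutral); total 0. So Cr + (0) = 0, giving Cr = 0.

hexacarbonylchromium(0)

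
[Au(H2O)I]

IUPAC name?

There is no counter-ion, so the complex is neutral overall.
Ligand charges: 1×aqua (neutral), 1×iodo (-1 each); total -1. So Au + (-1) = 0, giving Au = +1.
Ligands are named alphabetically: aqua before iodo.

aquaiodogold(I)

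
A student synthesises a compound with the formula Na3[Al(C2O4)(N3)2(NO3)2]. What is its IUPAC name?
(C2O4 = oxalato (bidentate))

sodium diazidodinitratooxalatoaluminate(III)

The 3 sodium counter-ions carry a total charge of +3, so each complex ion is 3−.
Ligand charges: 2×azido (-1 each), 1×oxalato (-2 each), 2×nitrato (-1 each); total -6. So Al + (-6) = 3−, giving Al = +3.
Ligands are named alphabetically: azido before nitrato before oxalato.
The complex ion is anionic, so aluminium takes the -ate form aluminate(III).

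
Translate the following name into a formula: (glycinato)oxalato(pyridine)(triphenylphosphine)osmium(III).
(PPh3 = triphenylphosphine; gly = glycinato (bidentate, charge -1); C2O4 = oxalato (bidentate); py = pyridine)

Ligands: 1 triphenylphosphine (PPh3, neutral), 1 glycinato (gly, -1), 1 oxalato (C2O4, -2), 1 pyridine (py, neutral). Ligand charge sum = -3.
With Os in oxidation state +3, the complex ion is [Os...].

[Os(C2O4)(gly)(PPh3)(py)]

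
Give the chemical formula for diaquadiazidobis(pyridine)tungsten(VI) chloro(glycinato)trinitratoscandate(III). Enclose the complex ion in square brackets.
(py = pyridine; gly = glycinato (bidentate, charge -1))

Cation [W…]: ligand charges -2, W(VI) ⇒ ion charge 4+.
Anion [Sc…]: ligand charges -5, Sc(III) ⇒ ion charge 2−.
One 4+ cation requires 2 of the 2− anion.

[W(H2O)2(N3)2(py)2][ScCl(gly)(NO3)3]2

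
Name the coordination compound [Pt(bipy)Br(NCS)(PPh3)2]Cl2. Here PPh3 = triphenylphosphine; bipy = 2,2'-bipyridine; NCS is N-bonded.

The 2 chloride counter-ions carry a total charge of -2, so each complex ion is 2+.
Ligand charges: 2×triphenylphosphine (neutral), 1×2,2'-bipyridine (neutral), 1×bromo (-1 each), 1×isothiocyanato (-1 each); total -2. So Pt + (-2) = 2+, giving Pt = +4.
Ligands are named alphabetically: bipyridine before bromo before isothiocyanato before triphenylphosphine.

(2,2'-bipyridine)bromoisothiocyanatobis(triphenylphosphine)platinum(IV) chloride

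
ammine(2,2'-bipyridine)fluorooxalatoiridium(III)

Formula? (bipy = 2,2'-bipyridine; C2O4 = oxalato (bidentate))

[Ir(bipy)(C2O4)F(NH3)]

Ligands: 1 2,2'-bipyridine (bipy, neutral), 1 ammine (NH3, neutral), 1 oxalato (C2O4, -2), 1 fluoro (F, -1). Ligand charge sum = -3.
With Ir in oxidation state +3, the complex ion is [Ir...].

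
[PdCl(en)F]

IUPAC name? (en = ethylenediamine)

chloro(ethylenediamine)fluoropalladium(II)

There is no counter-ion, so the complex is neutral overall.
Ligand charges: 1×chloro (-1 each), 1×ethylenediamine (neutral), 1×fluoro (-1 each); total -2. So Pd + (-2) = 0, giving Pd = +2.
Ligands are named alphabetically: chloro before ethylenediamine before fluoro.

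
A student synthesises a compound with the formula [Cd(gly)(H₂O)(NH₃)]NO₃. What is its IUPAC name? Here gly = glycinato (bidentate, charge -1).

ammineaqua(glycinato)cadmium(II) nitrate

The 1 nitrate counter-ion carries a total charge of -1, so each complex ion is 1+.
Ligand charges: 1×glycinato (-1 each), 1×aqua (neutral), 1×ammine (neutral); total -1. So Cd + (-1) = 1+, giving Cd = +2.
Ligands are named alphabetically: ammine before aqua before glycinato.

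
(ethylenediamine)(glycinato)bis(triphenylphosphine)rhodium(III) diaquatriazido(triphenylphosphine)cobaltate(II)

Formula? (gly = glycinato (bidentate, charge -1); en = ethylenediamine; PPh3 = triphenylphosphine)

[Rh(en)(gly)(PPh3)2][Co(H2O)2(N3)3(PPh3)]2

Cation [Rh…]: ligand charges -1, Rh(III) ⇒ ion charge 2+.
Anion [Co…]: ligand charges -3, Co(II) ⇒ ion charge 1−.
One 2+ cation requires 2 of the 1− anion.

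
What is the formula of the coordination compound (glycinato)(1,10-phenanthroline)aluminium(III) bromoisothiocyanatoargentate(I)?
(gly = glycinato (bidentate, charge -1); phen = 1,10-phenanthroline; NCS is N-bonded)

[Al(gly)(phen)][AgBr(NCS)]2

Cation [Al…]: ligand charges -1, Al(III) ⇒ ion charge 2+.
Anion [Ag…]: ligand charges -2, Ag(I) ⇒ ion charge 1−.
One 2+ cation requires 2 of the 1− anion.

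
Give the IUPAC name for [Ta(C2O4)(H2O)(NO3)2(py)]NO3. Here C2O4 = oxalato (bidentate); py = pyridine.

The 1 nitrate counter-ion carries a total charge of -1, so each complex ion is 1+.
Ligand charges: 1×oxalato (-2 each), 1×pyridine (neutral), 1×aqua (neutral), 2×nitrato (-1 each); total -4. So Ta + (-4) = 1+, giving Ta = +5.
Ligands are named alphabetically: aqua before nitrato before oxalato before pyridine.

aquadinitratooxalato(pyridine)tantalum(V) nitrate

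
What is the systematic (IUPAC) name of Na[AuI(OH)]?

The 1 sodium counter-ion carries a total charge of +1, so each complex ion is 1−.
Ligand charges: 1×hydroxo (-1 each), 1×iodo (-1 each); total -2. So Au + (-2) = 1−, giving Au = +1.
Ligands are named alphabetically: hydroxo before iodo.
The complex ion is anionic, so gold takes the -ate form aurate(I).

sodium hydroxoiodoaurate(I)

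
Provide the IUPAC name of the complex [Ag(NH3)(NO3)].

There is no counter-ion, so the complex is neutral overall.
Ligand charges: 1×nitrato (-1 each), 1×ammine (neutral); total -1. So Ag + (-1) = 0, giving Ag = +1.
Ligands are named alphabetically: ammine before nitrato.

amminenitratosilver(I)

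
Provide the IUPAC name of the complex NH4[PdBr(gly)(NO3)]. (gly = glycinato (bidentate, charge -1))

ammonium bromo(glycinato)nitratopalladate(II)

The 1 ammonium counter-ion carries a total charge of +1, so each complex ion is 1−.
Ligand charges: 1×glycinato (-1 each), 1×nitrato (-1 each), 1×bromo (-1 each); total -3. So Pd + (-3) = 1−, giving Pd = +2.
Ligands are named alphabetically: bromo before glycinato before nitrato.
The complex ion is anionic, so palladium takes the -ate form palladate(II).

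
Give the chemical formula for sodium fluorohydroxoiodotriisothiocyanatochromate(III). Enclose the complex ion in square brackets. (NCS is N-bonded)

Ligands: 1 iodo (I, -1), 1 hydroxo (OH, -1), 1 fluoro (F, -1), 3 isothiocyanato (NCS, -1). Ligand charge sum = -6.
With Cr in oxidation state +3, the complex ion is [Cr...]^3−.
Charge balance with sodium (+1) requires 1 complex ion per 3 sodium.

Na3[CrFI(NCS)3(OH)]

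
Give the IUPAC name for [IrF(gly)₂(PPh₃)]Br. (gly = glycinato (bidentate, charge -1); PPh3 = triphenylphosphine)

fluorobis(glycinato)(triphenylphosphine)iridium(IV) bromide

The 1 bromide counter-ion carries a total charge of -1, so each complex ion is 1+.
Ligand charges: 2×glycinato (-1 each), 1×fluoro (-1 each), 1×triphenylphosphine (neutral); total -3. So Ir + (-3) = 1+, giving Ir = +4.
Ligands are named alphabetically: fluoro before glycinato before triphenylphosphine.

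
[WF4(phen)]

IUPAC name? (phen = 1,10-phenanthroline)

tetrafluoro(1,10-phenanthroline)tungsten(IV)

There is no counter-ion, so the complex is neutral overall.
Ligand charges: 4×fluoro (-1 each), 1×1,10-phenanthroline (neutral); total -4. So W + (-4) = 0, giving W = +4.
Ligands are named alphabetically: fluoro before phenanthroline.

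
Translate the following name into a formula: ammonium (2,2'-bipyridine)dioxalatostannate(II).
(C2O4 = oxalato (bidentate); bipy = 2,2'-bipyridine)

Ligands: 2 oxalato (C2O4, -2), 1 2,2'-bipyridine (bipy, neutral). Ligand charge sum = -4.
With Sn in oxidation state +2, the complex ion is [Sn...]^2−.
Charge balance with ammonium (+1) requires 1 complex ion per 2 ammonium.

(NH4)2[Sn(bipy)(C2O4)2]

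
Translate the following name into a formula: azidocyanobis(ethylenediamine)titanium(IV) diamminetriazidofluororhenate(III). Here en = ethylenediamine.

[Ti(CN)(en)2(N3)][ReF(N3)3(NH3)2]2

Cation [Ti…]: ligand charges -2, Ti(IV) ⇒ ion charge 2+.
Anion [Re…]: ligand charges -4, Re(III) ⇒ ion charge 1−.
One 2+ cation requires 2 of the 1− anion.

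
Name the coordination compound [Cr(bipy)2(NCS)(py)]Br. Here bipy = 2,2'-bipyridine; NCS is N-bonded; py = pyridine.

bis(2,2'-bipyridine)isothiocyanato(pyridine)chromium(II) bromide

The 1 bromide counter-ion carries a total charge of -1, so each complex ion is 1+.
Ligand charges: 2×2,2'-bipyridine (neutral), 1×isothiocyanato (-1 each), 1×pyridine (neutral); total -1. So Cr + (-1) = 1+, giving Cr = +2.
Ligands are named alphabetically: bipyridine before isothiocyanato before pyridine.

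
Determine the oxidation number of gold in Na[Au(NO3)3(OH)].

1 sodium outside the brackets (+1 each) → the complex ion is 1−.
Ligand charges: 3×NO3 = -3; 1×OH = -1; sum -4.
Au + (-4) = 1− ⇒ Au is +3.

+3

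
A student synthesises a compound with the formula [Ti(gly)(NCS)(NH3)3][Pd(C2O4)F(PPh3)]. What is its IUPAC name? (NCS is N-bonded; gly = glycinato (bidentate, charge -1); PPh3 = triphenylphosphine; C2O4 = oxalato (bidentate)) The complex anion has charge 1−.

Both ions are complex: the cation is named first with the plain metal name, the anion second with the -ate form; each ion's ligands are alphabetised independently.
The complex anion is given as 1−; its ligand charges sum to -3, so Pd = +2.
A 1:1 salt means the cation carries the equal and opposite charge, 1+.
Cation: ligand charges sum to -2; for the ion to be 1+, Ti = +3.

triammine(glycinato)isothiocyanatotitanium(III) fluorooxalato(triphenylphosphine)palladate(II)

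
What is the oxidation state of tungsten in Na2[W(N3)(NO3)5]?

2 sodium outside the brackets (+1 each) → the complex ion is 2−.
Ligand charges: 1×N3 = -1; 5×NO3 = -5; sum -6.
W + (-6) = 2− ⇒ W is +4.

+4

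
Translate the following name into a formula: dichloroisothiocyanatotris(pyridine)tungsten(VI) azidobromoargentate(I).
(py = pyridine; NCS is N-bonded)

Cation [W…]: ligand charges -3, W(VI) ⇒ ion charge 3+.
Anion [Ag…]: ligand charges -2, Ag(I) ⇒ ion charge 1−.

[WCl2(NCS)(py)3][AgBr(N3)]3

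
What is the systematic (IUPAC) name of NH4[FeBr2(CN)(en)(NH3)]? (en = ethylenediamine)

ammonium amminedibromocyano(ethylenediamine)ferrate(II)

The 1 ammonium counter-ion carries a total charge of +1, so each complex ion is 1−.
Ligand charges: 1×cyano (-1 each), 2×bromo (-1 each), 1×ethylenediamine (neutral), 1×ammine (neutral); total -3. So Fe + (-3) = 1−, giving Fe = +2.
Ligands are named alphabetically: ammine before bromo before cyano before ethylenediamine.
The complex ion is anionic, so iron takes the -ate form ferrate(II).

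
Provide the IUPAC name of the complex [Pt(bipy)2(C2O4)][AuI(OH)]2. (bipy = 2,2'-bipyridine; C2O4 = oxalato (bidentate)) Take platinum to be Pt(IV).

Both ions are complex: the cation is named first with the plain metal name, the anion second with the -ate form; each ion's ligands are alphabetised independently.
Pt is given as +4; the cation's ligand charges sum to -2, so the complex cation is 2+.
With 2 anions per cation, each anion must be 2/2 = 1−.
Anion: ligand charges sum to -2; for the ion to be 1−, Au = +1.

bis(2,2'-bipyridine)oxalatoplatinum(IV) hydroxoiodoaurate(I)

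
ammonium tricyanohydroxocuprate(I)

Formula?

(NH4)3[Cu(CN)3(OH)]

Ligands: 3 cyano (CN, -1), 1 hydroxo (OH, -1). Ligand charge sum = -4.
Charge balance with ammonium (+1) requires 1 complex ion per 3 ammonium.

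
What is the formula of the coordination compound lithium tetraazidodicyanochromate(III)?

Li3[Cr(CN)2(N3)4]

Ligands: 4 azido (N3, -1), 2 cyano (CN, -1). Ligand charge sum = -6.
With Cr in oxidation state +3, the complex ion is [Cr...]^3−.
Charge balance with lithium (+1) requires 1 complex ion per 3 lithium.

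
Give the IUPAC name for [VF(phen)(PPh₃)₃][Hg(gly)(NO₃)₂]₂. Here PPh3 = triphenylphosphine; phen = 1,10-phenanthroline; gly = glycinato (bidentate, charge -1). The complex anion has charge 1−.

Both ions are complex: the cation is named first with the plain metal name, the anion second with the -ate form; each ion's ligands are alphabetised independently.
The complex anion is given as 1−; its ligand charges sum to -3, so Hg = +2.
With 2 anions per cation, the cation must be 2×1 = 2+.
Cation: ligand charges sum to -1; for the ion to be 2+, V = +3.

fluoro(1,10-phenanthroline)tris(triphenylphosphine)vanadium(III) (glycinato)dinitratomercurate(II)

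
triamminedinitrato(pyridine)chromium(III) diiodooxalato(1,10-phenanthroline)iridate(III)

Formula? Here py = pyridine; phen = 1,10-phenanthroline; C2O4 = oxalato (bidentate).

Cation [Cr…]: ligand charges -2, Cr(III) ⇒ ion charge 1+.
Anion [Ir…]: ligand charges -4, Ir(III) ⇒ ion charge 1−.
One 1+ cation balances one 1− anion.

[Cr(NH3)3(NO3)2(py)][Ir(C2O4)I2(phen)]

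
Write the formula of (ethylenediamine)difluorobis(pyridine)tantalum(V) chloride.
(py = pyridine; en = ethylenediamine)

[Ta(en)F2(py)2]Cl3

Ligands: 2 fluoro (F, -1), 2 pyridine (py, neutral), 1 ethylenediamine (en, neutral). Ligand charge sum = -2.
With Ta in oxidation state +5, the complex ion is [Ta...]^3+.
Charge balance with chloride (-1) requires 1 complex ion per 3 chloride.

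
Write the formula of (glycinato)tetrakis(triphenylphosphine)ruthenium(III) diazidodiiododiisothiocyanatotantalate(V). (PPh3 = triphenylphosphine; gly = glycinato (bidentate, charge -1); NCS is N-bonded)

Cation [Ru…]: ligand charges -1, Ru(III) ⇒ ion charge 2+.
Anion [Ta…]: ligand charges -6, Ta(V) ⇒ ion charge 1−.

[Ru(gly)(PPh3)4][TaI2(N3)2(NCS)2]2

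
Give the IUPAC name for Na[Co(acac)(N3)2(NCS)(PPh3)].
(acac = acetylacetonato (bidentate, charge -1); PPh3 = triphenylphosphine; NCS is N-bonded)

sodium (acetylacetonato)diazidoisothiocyanato(triphenylphosphine)cobaltate(III)

The 1 sodium counter-ion carries a total charge of +1, so each complex ion is 1−.
Ligand charges: 1×acetylacetonato (-1 each), 2×azido (-1 each), 1×triphenylphosphine (neutral), 1×isothiocyanato (-1 each); total -4. So Co + (-4) = 1−, giving Co = +3.
The complex ion is anionic, so cobalt takes the -ate form cobaltate(III).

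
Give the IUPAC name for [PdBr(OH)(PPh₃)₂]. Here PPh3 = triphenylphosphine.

There is no counter-ion, so the complex is neutral overall.
Ligand charges: 1×bromo (-1 each), 2×triphenylphosphine (neutral), 1×hydroxo (-1 each); total -2. So Pd + (-2) = 0, giving Pd = +2.
Ligands are named alphabetically: bromo before hydroxo before triphenylphosphine.

bromohydroxobis(triphenylphosphine)palladium(II)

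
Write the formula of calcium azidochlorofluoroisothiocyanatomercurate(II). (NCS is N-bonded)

Ca[HgClF(N3)(NCS)]

Ligands: 1 chloro (Cl, -1), 1 azido (N3, -1), 1 fluoro (F, -1), 1 isothiocyanato (NCS, -1). Ligand charge sum = -4.
With Hg in oxidation state +2, the complex ion is [Hg...]^2−.
Charge balance with calcium (+2) requires 1 complex ion per 1 calcium.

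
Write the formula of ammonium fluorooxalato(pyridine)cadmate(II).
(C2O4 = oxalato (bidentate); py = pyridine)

NH4[Cd(C2O4)F(py)]

Ligands: 1 oxalato (C2O4, -2), 1 fluoro (F, -1), 1 pyridine (py, neutral). Ligand charge sum = -3.
With Cd in oxidation state +2, the complex ion is [Cd...]^1−.
Charge balance with ammonium (+1) requires 1 complex ion per 1 ammonium.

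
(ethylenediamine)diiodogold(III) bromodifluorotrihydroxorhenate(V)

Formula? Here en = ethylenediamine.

Cation [Au…]: ligand charges -2, Au(III) ⇒ ion charge 1+.
Anion [Re…]: ligand charges -6, Re(V) ⇒ ion charge 1−.

[Au(en)I2][ReBrF2(OH)3]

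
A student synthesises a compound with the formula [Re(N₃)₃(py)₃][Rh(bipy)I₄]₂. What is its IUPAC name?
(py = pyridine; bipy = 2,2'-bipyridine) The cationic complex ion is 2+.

triazidotris(pyridine)rhenium(V) (2,2'-bipyridine)tetraiodorhodate(III)

The complex cation is given as 2+; its ligand charges sum to -3, so Re = +5.
With 2 anions per cation, each anion must be 2/2 = 1−.
Anion: ligand charges sum to -4; for the ion to be 1−, Rh = +3.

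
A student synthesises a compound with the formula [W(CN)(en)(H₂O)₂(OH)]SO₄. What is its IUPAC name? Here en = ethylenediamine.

The 1 sulfate counter-ion carries a total charge of -2, so each complex ion is 2+.
Ligand charges: 1×cyano (-1 each), 1×ethylenediamine (neutral), 2×aqua (neutral), 1×hydroxo (-1 each); total -2. So W + (-2) = 2+, giving W = +4.
Ligands are named alphabetically: aqua before cyano before ethylenediamine before hydroxo.

diaquacyano(ethylenediamine)hydroxotungsten(IV) sulfate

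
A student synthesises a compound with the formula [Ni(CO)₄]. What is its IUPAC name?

tetracarbonylnickel(0)

There is no counter-ion, so the complex is neutral overall.
Ligand charges: 4×carbonyl (neutral); total 0. So Ni + (0) = 0, giving Ni = 0.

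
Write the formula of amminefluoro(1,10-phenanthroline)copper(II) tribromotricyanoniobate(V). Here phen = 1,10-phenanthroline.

[CuF(NH3)(phen)][NbBr3(CN)3]

Cation [Cu…]: ligand charges -1, Cu(II) ⇒ ion charge 1+.
Anion [Nb…]: ligand charges -6, Nb(V) ⇒ ion charge 1−.
One 1+ cation balances one 1− anion.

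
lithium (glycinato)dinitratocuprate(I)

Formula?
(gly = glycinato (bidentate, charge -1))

Li2[Cu(gly)(NO3)2]

Ligands: 1 glycinato (gly, -1), 2 nitrato (NO3, -1). Ligand charge sum = -3.
Charge balance with lithium (+1) requires 1 complex ion per 2 lithium.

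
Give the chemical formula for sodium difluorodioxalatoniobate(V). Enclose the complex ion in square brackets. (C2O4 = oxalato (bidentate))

Na[Nb(C2O4)2F2]

Ligands: 2 oxalato (C2O4, -2), 2 fluoro (F, -1). Ligand charge sum = -6.
Charge balance with sodium (+1) requires 1 complex ion per 1 sodium.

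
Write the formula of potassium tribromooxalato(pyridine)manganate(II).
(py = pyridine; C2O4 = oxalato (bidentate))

Ligands: 3 bromo (Br, -1), 1 pyridine (py, neutral), 1 oxalato (C2O4, -2). Ligand charge sum = -5.
With Mn in oxidation state +2, the complex ion is [Mn...]^3−.
Charge balance with potassium (+1) requires 1 complex ion per 3 potassium.

K3[MnBr3(C2O4)(py)]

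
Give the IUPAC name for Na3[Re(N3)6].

sodium hexaazidorhenate(III)

The 3 sodium counter-ions carry a total charge of +3, so each complex ion is 3−.
Ligand charges: 6×azido (-1 each); total -6. So Re + (-6) = 3−, giving Re = +3.
The complex ion is anionic, so rhenium takes the -ate form rhenate(III).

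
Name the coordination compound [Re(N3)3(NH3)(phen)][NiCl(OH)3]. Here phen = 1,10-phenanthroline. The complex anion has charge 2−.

amminetriazido(1,10-phenanthroline)rhenium(V) chlorotrihydroxonickelate(II)

The complex anion is given as 2−; its ligand charges sum to -4, so Ni = +2.
A 1:1 salt means the cation carries the equal and opposite charge, 2+.
Cation: ligand charges sum to -3; for the ion to be 2+, Re = +5.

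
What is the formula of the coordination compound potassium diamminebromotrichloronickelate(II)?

Ligands: 2 ammine (NH3, neutral), 1 bromo (Br, -1), 3 chloro (Cl, -1). Ligand charge sum = -4.
With Ni in oxidation state +2, the complex ion is [Ni...]^2−.
Charge balance with potassium (+1) requires 1 complex ion per 2 potassium.

K2[NiBrCl3(NH3)2]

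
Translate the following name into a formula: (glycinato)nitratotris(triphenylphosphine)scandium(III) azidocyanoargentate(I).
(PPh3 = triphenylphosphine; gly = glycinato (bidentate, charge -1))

Cation [Sc…]: ligand charges -2, Sc(III) ⇒ ion charge 1+.
Anion [Ag…]: ligand charges -2, Ag(I) ⇒ ion charge 1−.

[Sc(gly)(NO3)(PPh3)3][Ag(CN)(N3)]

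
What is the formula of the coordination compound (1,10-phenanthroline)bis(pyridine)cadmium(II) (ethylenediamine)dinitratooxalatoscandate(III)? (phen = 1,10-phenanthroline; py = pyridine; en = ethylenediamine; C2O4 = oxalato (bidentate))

[Cd(phen)(py)2][Sc(C2O4)(en)(NO3)2]2

Cation [Cd…]: ligand charges 0, Cd(II) ⇒ ion charge 2+.
Anion [Sc…]: ligand charges -4, Sc(III) ⇒ ion charge 1−.
One 2+ cation requires 2 of the 1− anion.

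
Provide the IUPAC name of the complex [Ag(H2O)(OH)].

There is no counter-ion, so the complex is neutral overall.
Ligand charges: 1×aqua (neutral), 1×hydroxo (-1 each); total -1. So Ag + (-1) = 0, giving Ag = +1.
Ligands are named alphabetically: aqua before hydroxo.

aquahydroxosilver(I)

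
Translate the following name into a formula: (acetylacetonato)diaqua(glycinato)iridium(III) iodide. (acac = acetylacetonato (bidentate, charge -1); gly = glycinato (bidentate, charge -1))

[Ir(acac)(gly)(H2O)2]I

Ligands: 1 acetylacetonato (acac, -1), 2 aqua (H2O, neutral), 1 glycinato (gly, -1). Ligand charge sum = -2.
With Ir in oxidation state +3, the complex ion is [Ir...]^1+.
Charge balance with iodide (-1) requires 1 complex ion per 1 iodide.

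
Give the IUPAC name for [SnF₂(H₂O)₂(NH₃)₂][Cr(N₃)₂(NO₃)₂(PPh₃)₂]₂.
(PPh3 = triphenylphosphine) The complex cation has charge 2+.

diamminediaquadifluorotin(IV) diazidodinitratobis(triphenylphosphine)chromate(III)

Both ions are complex: the cation is named first with the plain metal name, the anion second with the -ate form; each ion's ligands are alphabetised independently.
The complex cation is given as 2+; its ligand charges sum to -2, so Sn = +4.
With 2 anions per cation, each anion must be 2/2 = 1−.
Anion: ligand charges sum to -4; for the ion to be 1−, Cr = +3.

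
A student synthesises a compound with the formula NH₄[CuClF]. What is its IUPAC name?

The 1 ammonium counter-ion carries a total charge of +1, so each complex ion is 1−.
Ligand charges: 1×chloro (-1 each), 1×fluoro (-1 each); total -2. So Cu + (-2) = 1−, giving Cu = +1.
The complex ion is anionic, so copper takes the -ate form cuprate(I).

ammonium chlorofluorocuprate(I)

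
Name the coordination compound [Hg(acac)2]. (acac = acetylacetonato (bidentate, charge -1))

bis(acetylacetonato)mercury(II)

There is no counter-ion, so the complex is neutral overall.
Ligand charges: 2×acetylacetonato (-1 each); total -2. So Hg + (-2) = 0, giving Hg = +2.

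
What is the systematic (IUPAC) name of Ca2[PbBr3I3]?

calcium tribromotriiodoplumbate(II)

The 2 calcium counter-ions carry a total charge of +4, so each complex ion is 4−.
Ligand charges: 3×iodo (-1 each), 3×bromo (-1 each); total -6. So Pb + (-6) = 4−, giving Pb = +2.
Ligands are named alphabetically: bromo before iodo.
The complex ion is anionic, so lead takes the -ate form plumbate(II).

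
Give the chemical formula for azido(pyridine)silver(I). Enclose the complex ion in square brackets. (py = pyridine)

Ligands: 1 pyridine (py, neutral), 1 azido (N3, -1). Ligand charge sum = -1.
With Ag in oxidation state +1, the complex ion is [Ag...].

[Ag(N3)(py)]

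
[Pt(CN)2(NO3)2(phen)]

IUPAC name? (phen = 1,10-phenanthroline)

dicyanodinitrato(1,10-phenanthroline)platinum(IV)

There is no counter-ion, so the complex is neutral overall.
Ligand charges: 2×cyano (-1 each), 2×nitrato (-1 each), 1×1,10-phenanthroline (neutral); total -4. So Pt + (-4) = 0, giving Pt = +4.
Ligands are named alphabetically: cyano before nitrato before phenanthroline.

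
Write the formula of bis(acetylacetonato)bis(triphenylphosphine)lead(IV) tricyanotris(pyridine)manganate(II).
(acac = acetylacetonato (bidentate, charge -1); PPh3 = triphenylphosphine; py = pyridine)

Cation [Pb…]: ligand charges -2, Pb(IV) ⇒ ion charge 2+.
Anion [Mn…]: ligand charges -3, Mn(II) ⇒ ion charge 1−.
One 2+ cation requires 2 of the 1− anion.

[Pb(acac)2(PPh3)2][Mn(CN)3(py)3]2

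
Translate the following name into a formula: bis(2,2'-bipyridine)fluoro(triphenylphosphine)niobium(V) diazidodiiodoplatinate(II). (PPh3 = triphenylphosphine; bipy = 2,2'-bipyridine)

[Nb(bipy)2F(PPh3)][PtI2(N3)2]2

Cation [Nb…]: ligand charges -1, Nb(V) ⇒ ion charge 4+.
Anion [Pt…]: ligand charges -4, Pt(II) ⇒ ion charge 2−.
One 4+ cation requires 2 of the 2− anion.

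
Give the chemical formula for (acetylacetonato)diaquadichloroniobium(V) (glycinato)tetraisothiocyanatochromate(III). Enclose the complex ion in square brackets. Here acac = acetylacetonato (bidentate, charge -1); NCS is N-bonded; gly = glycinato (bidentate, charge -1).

[Nb(acac)Cl2(H2O)2][Cr(gly)(NCS)4]

Cation [Nb…]: ligand charges -3, Nb(V) ⇒ ion charge 2+.
Anion [Cr…]: ligand charges -5, Cr(III) ⇒ ion charge 2−.
One 2+ cation balances one 2− anion.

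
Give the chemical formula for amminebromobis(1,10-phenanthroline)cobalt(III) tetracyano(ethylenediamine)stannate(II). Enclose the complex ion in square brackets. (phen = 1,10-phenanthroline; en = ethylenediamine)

Cation [Co…]: ligand charges -1, Co(III) ⇒ ion charge 2+.
Anion [Sn…]: ligand charges -4, Sn(II) ⇒ ion charge 2−.
One 2+ cation balances one 2− anion.

[CoBr(NH3)(phen)2][Sn(CN)4(en)]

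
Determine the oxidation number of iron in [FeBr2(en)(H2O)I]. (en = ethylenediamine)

+3

No counter-ion: the bracketed complex is neutral.
Ligand charges: 1×en neutral; 1×H2O neutral; 1×I = -1; 2×Br = -2; sum -3.
Fe + (-3) = 0 ⇒ Fe is +3.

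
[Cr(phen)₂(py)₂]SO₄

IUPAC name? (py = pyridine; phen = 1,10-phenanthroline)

The 1 sulfate counter-ion carries a total charge of -2, so each complex ion is 2+.
Ligand charges: 2×pyridine (neutral), 2×1,10-phenanthroline (neutral); total 0. So Cr + (0) = 2+, giving Cr = +2.
Ligands are named alphabetically: phenanthroline before pyridine.

bis(1,10-phenanthroline)bis(pyridine)chromium(II) sulfate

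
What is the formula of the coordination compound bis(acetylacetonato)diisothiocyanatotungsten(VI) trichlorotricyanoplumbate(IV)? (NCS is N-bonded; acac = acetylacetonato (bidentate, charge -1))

[W(acac)2(NCS)2][PbCl3(CN)3]

Cation [W…]: ligand charges -4, W(VI) ⇒ ion charge 2+.
Anion [Pb…]: ligand charges -6, Pb(IV) ⇒ ion charge 2−.
One 2+ cation balances one 2− anion.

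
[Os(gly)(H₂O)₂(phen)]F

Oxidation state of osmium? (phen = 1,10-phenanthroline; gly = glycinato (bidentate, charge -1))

1 fluoride outside the brackets (-1 each) → the complex ion is 1+.
Ligand charges: 1×phen neutral; 2×H2O neutral; 1×gly = -1; sum -1.
Os + (-1) = 1+ ⇒ Os is +2.

+2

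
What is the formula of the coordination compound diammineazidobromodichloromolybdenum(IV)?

Ligands: 2 chloro (Cl, -1), 1 bromo (Br, -1), 1 azido (N3, -1), 2 ammine (NH3, neutral). Ligand charge sum = -4.
With Mo in oxidation state +4, the complex ion is [Mo...].

[MoBrCl2(N3)(NH3)2]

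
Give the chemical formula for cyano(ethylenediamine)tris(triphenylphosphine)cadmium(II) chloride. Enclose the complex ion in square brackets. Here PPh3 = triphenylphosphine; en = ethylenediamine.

[Cd(CN)(en)(PPh3)3]Cl

Ligands: 3 triphenylphosphine (PPh3, neutral), 1 cyano (CN, -1), 1 ethylenediamine (en, neutral). Ligand charge sum = -1.
With Cd in oxidation state +2, the complex ion is [Cd...]^1+.
Charge balance with chloride (-1) requires 1 complex ion per 1 chloride.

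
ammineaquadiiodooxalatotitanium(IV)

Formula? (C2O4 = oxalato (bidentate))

Ligands: 1 ammine (NH3, neutral), 1 oxalato (C2O4, -2), 1 aqua (H2O, neutral), 2 iodo (I, -1). Ligand charge sum = -4.
With Ti in oxidation state +4, the complex ion is [Ti...].

[Ti(C2O4)(H2O)I2(NH3)]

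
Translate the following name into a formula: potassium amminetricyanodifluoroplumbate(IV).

K[Pb(CN)3F2(NH3)]

Ligands: 3 cyano (CN, -1), 2 fluoro (F, -1), 1 ammine (NH3, neutral). Ligand charge sum = -5.
With Pb in oxidation state +4, the complex ion is [Pb...]^1−.
Charge balance with potassium (+1) requires 1 complex ion per 1 potassium.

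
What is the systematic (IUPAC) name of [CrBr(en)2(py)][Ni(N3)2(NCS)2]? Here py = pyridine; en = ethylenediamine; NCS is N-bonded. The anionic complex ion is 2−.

Both ions are complex: the cation is named first with the plain metal name, the anion second with the -ate form; each ion's ligands are alphabetised independently.
The complex anion is given as 2−; its ligand charges sum to -4, so Ni = +2.
A 1:1 salt means the cation carries the equal and opposite charge, 2+.
Cation: ligand charges sum to -1; for the ion to be 2+, Cr = +3.

bromobis(ethylenediamine)(pyridine)chromium(III) diazidodiisothiocyanatonickelate(II)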